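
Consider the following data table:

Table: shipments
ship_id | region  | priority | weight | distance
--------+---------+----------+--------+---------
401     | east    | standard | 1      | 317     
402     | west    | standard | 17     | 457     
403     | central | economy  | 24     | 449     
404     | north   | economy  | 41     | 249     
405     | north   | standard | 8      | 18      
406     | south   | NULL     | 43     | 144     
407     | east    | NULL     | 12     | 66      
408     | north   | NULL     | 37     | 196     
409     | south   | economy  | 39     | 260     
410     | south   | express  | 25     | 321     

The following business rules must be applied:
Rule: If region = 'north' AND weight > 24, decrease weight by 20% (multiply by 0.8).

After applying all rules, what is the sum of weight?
231.4

Step 1: Find records where region = 'north' AND weight > 24
Step 2: 2 records match, summing to 78
Step 3: After multiplier: 78 × 0.8 = 62.4
Step 4: Unaffected records sum: 169
Step 5: Final sum = 62.4 + 169 = 231.4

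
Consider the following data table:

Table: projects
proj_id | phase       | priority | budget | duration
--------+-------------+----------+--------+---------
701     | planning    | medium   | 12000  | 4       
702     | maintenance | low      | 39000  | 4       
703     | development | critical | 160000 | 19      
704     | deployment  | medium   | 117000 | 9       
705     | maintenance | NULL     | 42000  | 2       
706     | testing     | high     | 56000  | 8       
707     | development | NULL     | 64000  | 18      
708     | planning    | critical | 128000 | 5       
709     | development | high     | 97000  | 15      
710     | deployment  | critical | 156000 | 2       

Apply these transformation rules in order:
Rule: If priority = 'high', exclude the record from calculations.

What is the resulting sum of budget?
718000

Step 1: Identify records where priority = 'high'
Step 2: The excluded records sum to 153000
Step 3: Original total budget = 871000
Step 4: Remaining total = 871000 - 153000 = 718000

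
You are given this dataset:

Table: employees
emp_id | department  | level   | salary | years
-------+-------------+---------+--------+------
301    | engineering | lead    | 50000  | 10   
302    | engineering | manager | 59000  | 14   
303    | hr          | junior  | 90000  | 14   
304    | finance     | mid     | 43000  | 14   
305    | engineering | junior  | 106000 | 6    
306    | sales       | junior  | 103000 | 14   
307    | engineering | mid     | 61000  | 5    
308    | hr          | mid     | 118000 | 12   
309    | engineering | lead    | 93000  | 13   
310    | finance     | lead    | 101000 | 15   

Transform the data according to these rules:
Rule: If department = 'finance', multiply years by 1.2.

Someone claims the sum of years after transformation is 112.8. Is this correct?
No, the correct result is 122.8.

Step 1: Calculate the correct sum after transformation
Step 2: Apply multiplier 1.2 to records where department = 'finance'
Step 3: Correct result = 122.8
Step 4: Claimed result = 112.8
Step 5: 122.8 ≠ 112.8
Conclusion: The claimed result is incorrect. The correct answer is 122.8.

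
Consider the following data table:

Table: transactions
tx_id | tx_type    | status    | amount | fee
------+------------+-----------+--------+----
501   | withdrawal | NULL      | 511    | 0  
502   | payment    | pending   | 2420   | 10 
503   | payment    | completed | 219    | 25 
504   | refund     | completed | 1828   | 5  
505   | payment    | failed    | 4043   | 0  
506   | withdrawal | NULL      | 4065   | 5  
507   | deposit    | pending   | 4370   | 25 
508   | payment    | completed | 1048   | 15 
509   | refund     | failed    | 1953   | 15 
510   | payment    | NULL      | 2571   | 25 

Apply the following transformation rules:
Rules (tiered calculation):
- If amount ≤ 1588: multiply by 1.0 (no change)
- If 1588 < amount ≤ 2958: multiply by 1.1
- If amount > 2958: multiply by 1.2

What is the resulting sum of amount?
26400.8

Step 1: Tier 1 (amount ≤ 1588): 3 records, sum = 1778 × 1.0 = 1778.0
Step 2: Tier 2 (1588 < amount ≤ 2958): 4 records, sum = 8772 × 1.1 = 9649.2
Step 3: Tier 3 (amount > 2958): 3 records, sum = 12478 × 1.2 = 14973.6
Step 4: Final sum = 1778.0 + 9649.2 + 14973.6 = 26400.8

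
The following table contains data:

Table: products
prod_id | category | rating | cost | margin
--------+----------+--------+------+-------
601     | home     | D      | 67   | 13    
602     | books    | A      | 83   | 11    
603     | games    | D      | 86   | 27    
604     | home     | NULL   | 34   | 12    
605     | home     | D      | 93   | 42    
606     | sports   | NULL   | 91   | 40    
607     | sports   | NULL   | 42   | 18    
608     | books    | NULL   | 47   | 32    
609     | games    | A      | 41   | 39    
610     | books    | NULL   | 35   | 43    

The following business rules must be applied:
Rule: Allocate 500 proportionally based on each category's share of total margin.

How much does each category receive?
books: 155.23, games: 119.13, home: 120.94, sports: 104.69

Step 1: Calculate total margin = 277
Step 2: Calculate each category's proportion:
  books: 86/277 = 31.05% → 155.23
  games: 66/277 = 23.83% → 119.13
  home: 67/277 = 24.19% → 120.94
  sports: 58/277 = 20.94% → 104.69
Step 3: Verify: sum of allocations ≈ 500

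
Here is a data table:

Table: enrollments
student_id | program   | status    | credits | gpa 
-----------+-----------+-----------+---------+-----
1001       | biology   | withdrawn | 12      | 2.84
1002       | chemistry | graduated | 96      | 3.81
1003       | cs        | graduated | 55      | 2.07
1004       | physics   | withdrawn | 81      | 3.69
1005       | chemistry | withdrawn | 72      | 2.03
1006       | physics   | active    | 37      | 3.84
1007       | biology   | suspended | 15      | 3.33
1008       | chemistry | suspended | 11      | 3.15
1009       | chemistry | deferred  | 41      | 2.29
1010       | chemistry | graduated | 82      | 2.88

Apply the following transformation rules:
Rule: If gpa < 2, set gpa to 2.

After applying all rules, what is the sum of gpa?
29.93

Step 1: 0 records have gpa < 2
Step 2: These records originally summed to 0
Step 3: After setting to minimum: 0 × 2 = 0
Step 4: Unaffected records sum: 29.93
Step 5: Final sum = 0 + 29.93 = 29.93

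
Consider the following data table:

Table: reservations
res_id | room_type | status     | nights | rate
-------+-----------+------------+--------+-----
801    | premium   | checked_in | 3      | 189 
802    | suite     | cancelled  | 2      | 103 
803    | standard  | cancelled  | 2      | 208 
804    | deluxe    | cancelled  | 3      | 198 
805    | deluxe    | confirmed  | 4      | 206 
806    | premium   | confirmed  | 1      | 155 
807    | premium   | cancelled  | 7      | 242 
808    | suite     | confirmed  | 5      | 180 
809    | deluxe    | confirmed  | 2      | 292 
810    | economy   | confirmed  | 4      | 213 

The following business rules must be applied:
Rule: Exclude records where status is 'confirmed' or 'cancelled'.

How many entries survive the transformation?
1

Step 1: Count records to exclude
  - 5 (confirmed) + 4 (cancelled) = 9 records
Step 2: Total records: 10
Step 3: Remaining = 10 - 9 = 1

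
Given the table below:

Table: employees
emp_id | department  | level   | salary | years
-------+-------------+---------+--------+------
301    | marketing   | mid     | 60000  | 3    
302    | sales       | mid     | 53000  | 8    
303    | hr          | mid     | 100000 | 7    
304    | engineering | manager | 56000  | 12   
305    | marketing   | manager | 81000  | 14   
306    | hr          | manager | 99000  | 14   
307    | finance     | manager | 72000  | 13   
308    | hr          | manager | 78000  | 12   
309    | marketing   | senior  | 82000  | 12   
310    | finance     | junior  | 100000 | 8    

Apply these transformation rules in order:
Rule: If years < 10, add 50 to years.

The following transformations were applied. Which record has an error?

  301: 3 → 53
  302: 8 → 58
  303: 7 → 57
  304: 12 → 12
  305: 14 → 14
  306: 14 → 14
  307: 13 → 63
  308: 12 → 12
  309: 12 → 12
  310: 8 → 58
Record 307 has an error. The correct transformed value should be 13, not 63.

Step 1: Check each record against the rule
Step 2: Record 307 has years = 13
Step 3: Since 13 >= 10, the bonus should not have been applied
Step 4: Correct value = 13, but claimed value = 63
Conclusion: Record 307 has the error.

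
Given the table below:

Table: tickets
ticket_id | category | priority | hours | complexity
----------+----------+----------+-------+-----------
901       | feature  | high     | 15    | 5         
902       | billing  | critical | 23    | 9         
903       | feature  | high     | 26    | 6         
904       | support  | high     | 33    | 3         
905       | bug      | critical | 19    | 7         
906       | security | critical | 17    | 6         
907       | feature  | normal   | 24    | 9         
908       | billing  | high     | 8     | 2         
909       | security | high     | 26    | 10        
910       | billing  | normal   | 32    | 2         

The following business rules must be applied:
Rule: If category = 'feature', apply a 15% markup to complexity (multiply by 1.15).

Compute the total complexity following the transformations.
62.0

Step 1: Records with category = 'feature' have total complexity = 20
Step 2: Apply multiplier: 20 × 1.15 = 23.0
Step 3: Other records total: 39
Step 4: Final sum = 23.0 + 39 = 62.0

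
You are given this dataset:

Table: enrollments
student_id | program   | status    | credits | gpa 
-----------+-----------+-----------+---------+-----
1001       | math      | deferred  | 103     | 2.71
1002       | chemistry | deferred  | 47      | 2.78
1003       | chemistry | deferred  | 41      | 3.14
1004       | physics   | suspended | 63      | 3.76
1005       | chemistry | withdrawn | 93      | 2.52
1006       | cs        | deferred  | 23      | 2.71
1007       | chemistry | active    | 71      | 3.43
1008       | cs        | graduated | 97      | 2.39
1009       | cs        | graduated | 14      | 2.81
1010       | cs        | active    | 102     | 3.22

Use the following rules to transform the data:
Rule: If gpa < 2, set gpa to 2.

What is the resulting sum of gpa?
29.47

Step 1: 0 records have gpa < 2
Step 2: These records originally summed to 0
Step 3: After setting to minimum: 0 × 2 = 0
Step 4: Unaffected records sum: 29.47
Step 5: Final sum = 0 + 29.47 = 29.47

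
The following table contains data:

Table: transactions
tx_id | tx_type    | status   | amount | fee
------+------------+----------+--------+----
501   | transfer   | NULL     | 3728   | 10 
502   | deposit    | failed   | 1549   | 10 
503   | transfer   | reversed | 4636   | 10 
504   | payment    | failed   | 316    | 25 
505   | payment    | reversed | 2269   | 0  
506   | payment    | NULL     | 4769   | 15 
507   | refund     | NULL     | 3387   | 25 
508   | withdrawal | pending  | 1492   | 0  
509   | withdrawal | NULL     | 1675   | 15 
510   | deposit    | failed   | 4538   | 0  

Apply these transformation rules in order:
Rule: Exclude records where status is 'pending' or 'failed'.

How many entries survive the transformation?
6

Step 1: Count records to exclude
  - 1 (pending) + 3 (failed) = 4 records
Step 2: Total records: 10
Step 3: Remaining = 10 - 4 = 6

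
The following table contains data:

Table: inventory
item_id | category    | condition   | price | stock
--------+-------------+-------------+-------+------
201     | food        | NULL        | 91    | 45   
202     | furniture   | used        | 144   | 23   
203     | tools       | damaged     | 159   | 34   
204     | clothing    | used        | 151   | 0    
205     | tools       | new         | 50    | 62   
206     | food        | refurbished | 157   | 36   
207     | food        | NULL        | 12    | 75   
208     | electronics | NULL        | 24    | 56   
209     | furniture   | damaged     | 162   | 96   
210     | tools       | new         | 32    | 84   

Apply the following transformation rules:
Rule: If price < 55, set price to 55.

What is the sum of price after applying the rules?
1084

Step 1: 4 records have price < 55
Step 2: These records originally summed to 118
Step 3: After setting to minimum: 4 × 55 = 220
Step 4: Unaffected records sum: 864
Step 5: Final sum = 220 + 864 = 1084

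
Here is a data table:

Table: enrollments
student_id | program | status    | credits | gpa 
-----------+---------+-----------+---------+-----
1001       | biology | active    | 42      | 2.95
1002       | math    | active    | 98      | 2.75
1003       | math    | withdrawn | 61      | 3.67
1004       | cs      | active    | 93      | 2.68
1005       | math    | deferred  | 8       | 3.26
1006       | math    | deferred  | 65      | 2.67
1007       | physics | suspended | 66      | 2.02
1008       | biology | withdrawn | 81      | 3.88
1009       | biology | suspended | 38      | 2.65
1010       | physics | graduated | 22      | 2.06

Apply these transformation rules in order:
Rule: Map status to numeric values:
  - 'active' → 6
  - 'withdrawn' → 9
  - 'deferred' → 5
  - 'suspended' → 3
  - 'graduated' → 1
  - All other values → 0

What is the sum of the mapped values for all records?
53

Step 1: Apply mapping to each record
Step 2: Count by status:
  'active': 3 records × 6 = 18
  'withdrawn': 2 records × 9 = 18
  'deferred': 2 records × 5 = 10
  'suspended': 2 records × 3 = 6
  'graduated': 1 records × 1 = 1
Step 3: Sum all mapped values = 53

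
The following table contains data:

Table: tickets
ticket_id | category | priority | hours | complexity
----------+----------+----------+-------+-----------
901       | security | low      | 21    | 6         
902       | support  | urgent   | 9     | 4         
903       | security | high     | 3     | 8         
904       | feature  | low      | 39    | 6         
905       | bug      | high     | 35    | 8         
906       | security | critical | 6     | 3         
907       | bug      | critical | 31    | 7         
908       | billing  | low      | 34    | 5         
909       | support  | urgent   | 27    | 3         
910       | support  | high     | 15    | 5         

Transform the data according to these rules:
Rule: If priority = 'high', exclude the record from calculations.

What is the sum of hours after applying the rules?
167

Step 1: Identify records where priority = 'high'
Step 2: The excluded records sum to 53
Step 3: Original total hours = 220
Step 4: Remaining total = 220 - 53 = 167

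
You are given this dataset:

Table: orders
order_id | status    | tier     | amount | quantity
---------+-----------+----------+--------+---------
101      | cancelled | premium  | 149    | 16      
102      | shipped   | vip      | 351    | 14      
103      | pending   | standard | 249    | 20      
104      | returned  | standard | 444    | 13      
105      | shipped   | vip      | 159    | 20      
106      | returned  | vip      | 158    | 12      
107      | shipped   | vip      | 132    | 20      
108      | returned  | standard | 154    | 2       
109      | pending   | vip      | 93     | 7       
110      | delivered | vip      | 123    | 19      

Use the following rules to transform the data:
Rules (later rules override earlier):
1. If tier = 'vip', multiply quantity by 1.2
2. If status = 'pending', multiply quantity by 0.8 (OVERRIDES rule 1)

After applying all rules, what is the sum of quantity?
154.6

Step 1: Rule 2 takes priority for records with status = 'pending'
  - 2 records: 27 × 0.8 = 21.6
Step 2: Rule 1 applies to remaining records with tier = 'vip'
  - 5 records: 85 × 1.2 = 102.0
Step 3: Other records unchanged: 31
Step 4: Final sum = 21.6 + 102.0 + 31 = 154.6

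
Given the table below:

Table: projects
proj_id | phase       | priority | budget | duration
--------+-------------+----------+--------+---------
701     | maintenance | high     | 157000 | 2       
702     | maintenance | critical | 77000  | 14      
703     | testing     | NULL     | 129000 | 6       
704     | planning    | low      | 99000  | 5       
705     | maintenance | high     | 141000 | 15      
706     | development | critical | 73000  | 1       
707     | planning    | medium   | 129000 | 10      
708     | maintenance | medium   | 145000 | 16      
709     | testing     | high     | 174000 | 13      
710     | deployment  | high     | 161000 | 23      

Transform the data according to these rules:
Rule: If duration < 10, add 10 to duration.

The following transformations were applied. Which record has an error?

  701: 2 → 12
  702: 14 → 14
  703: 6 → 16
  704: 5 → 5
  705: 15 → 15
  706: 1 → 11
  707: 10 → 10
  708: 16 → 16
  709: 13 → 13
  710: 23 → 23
Record 704 has an error. The correct transformed value should be 15, not 5.

Step 1: Check each record against the rule
Step 2: Record 704 has duration = 5
Step 3: Since 5 < 10, the bonus should have been applied
Step 4: Correct value = 15, but claimed value = 5
Conclusion: Record 704 has the error.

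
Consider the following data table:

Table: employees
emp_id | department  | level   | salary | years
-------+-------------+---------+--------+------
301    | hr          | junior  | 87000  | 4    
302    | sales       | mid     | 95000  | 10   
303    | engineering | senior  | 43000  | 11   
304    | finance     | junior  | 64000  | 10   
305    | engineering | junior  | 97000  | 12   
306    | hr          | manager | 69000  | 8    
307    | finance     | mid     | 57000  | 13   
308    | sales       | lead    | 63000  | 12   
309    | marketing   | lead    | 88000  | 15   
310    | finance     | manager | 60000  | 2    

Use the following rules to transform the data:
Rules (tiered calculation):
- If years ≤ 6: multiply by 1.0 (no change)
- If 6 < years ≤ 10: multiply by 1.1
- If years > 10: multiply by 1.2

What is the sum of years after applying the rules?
112.4

Step 1: Tier 1 (years ≤ 6): 2 records, sum = 6 × 1.0 = 6.0
Step 2: Tier 2 (6 < years ≤ 10): 3 records, sum = 28 × 1.1 = 30.8
Step 3: Tier 3 (years > 10): 5 records, sum = 63 × 1.2 = 75.6
Step 4: Final sum = 6.0 + 30.8 + 75.6 = 112.4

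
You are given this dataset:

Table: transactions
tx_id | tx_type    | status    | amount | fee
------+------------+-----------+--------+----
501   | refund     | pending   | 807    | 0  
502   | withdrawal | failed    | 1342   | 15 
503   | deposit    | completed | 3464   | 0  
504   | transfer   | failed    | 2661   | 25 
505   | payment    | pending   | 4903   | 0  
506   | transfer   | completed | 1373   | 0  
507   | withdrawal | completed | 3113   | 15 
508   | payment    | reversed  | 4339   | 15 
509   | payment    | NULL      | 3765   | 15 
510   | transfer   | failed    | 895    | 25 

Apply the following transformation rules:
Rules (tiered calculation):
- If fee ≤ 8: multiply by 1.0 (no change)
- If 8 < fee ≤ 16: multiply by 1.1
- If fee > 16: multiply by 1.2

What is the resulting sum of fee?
126.0

Step 1: Tier 1 (fee ≤ 8): 4 records, sum = 0 × 1.0 = 0.0
Step 2: Tier 2 (8 < fee ≤ 16): 4 records, sum = 60 × 1.1 = 66.0
Step 3: Tier 3 (fee > 16): 2 records, sum = 50 × 1.2 = 60.0
Step 4: Final sum = 0.0 + 66.0 + 60.0 = 126.0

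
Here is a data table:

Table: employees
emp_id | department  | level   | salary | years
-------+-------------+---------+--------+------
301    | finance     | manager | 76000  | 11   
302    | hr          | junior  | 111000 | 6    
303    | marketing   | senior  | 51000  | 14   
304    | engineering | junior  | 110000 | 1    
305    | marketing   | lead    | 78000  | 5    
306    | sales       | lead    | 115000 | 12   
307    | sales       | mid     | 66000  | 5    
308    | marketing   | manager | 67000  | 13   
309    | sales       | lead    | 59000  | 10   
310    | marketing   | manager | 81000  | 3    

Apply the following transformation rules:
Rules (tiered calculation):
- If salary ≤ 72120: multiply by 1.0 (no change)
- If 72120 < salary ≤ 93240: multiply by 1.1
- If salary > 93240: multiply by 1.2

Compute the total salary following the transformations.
904700.0

Step 1: Tier 1 (salary ≤ 72120): 4 records, sum = 243000 × 1.0 = 243000.0
Step 2: Tier 2 (72120 < salary ≤ 93240): 3 records, sum = 235000 × 1.1 = 258500.0
Step 3: Tier 3 (salary > 93240): 3 records, sum = 336000 × 1.2 = 403200.0
Step 4: Final sum = 243000.0 + 258500.0 + 403200.0 = 904700.0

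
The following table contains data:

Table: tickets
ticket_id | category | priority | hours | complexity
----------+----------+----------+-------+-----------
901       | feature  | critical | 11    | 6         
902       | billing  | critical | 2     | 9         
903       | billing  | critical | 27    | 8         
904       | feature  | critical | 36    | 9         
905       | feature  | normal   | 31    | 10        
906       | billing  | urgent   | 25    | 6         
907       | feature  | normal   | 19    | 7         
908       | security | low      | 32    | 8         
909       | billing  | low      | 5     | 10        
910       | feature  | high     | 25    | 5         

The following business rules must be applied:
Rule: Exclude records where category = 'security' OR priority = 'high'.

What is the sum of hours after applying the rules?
156

Step 1: Find records where category = 'security' OR priority = 'high'
Step 2: 2 records match, summing to 57
Step 3: Original sum: 213
Step 4: Remaining sum = 213 - 57 = 156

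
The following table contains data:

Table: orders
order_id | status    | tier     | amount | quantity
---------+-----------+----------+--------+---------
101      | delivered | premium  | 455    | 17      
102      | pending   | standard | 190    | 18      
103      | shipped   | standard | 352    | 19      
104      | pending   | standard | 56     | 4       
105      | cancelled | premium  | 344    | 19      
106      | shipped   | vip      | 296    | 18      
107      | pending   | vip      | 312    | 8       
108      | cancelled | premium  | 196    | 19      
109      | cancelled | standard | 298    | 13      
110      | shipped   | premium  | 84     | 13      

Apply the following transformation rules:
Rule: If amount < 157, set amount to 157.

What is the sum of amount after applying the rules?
2757

Step 1: 2 records have amount < 157
Step 2: These records originally summed to 140
Step 3: After setting to minimum: 2 × 157 = 314
Step 4: Unaffected records sum: 2443
Step 5: Final sum = 314 + 2443 = 2757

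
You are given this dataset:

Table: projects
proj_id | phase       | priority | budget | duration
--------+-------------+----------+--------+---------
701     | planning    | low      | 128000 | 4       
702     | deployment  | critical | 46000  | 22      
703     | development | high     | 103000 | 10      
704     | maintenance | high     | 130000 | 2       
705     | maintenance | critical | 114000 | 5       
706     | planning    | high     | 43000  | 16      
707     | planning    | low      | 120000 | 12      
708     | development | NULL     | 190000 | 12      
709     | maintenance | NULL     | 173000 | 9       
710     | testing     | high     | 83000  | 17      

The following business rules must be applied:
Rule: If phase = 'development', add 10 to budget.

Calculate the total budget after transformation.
1130020

Step 1: Count records where phase = 'development': 2
Step 2: Total bonus added: 2 × 10 = 20
Step 3: Original sum of budget: 1130000
Step 4: Final sum = 1130000 + 20 = 1130020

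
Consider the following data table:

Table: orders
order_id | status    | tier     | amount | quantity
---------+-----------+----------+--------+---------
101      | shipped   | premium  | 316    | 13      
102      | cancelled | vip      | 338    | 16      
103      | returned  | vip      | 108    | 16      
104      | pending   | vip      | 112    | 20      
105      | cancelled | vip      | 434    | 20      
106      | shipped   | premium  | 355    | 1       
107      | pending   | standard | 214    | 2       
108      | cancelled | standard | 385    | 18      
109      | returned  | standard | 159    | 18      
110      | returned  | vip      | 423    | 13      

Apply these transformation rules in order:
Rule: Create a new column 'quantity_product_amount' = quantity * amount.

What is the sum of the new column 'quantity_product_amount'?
38238

Step 1: For each record, compute quantity * amount
Example calculations:
  13 * 316 = 4108
  16 * 338 = 5408
  16 * 108 = 1728
  ...
Step 2: Sum all derived values
Step 3: Total = 38238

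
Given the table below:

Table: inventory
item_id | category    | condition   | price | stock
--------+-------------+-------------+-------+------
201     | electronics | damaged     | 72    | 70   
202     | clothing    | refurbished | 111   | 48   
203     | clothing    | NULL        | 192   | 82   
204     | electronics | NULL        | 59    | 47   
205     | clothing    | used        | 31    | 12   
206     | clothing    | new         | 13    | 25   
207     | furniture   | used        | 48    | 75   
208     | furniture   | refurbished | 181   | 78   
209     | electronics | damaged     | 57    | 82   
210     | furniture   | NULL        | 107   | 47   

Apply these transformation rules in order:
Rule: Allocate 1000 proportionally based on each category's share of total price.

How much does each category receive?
clothing: 398.39, electronics: 215.84, furniture: 385.76

Step 1: Calculate total price = 871
Step 2: Calculate each category's proportion:
  clothing: 347/871 = 39.84% → 398.39
  electronics: 188/871 = 21.58% → 215.84
  furniture: 336/871 = 38.58% → 385.76
Step 3: Verify: sum of allocations ≈ 1000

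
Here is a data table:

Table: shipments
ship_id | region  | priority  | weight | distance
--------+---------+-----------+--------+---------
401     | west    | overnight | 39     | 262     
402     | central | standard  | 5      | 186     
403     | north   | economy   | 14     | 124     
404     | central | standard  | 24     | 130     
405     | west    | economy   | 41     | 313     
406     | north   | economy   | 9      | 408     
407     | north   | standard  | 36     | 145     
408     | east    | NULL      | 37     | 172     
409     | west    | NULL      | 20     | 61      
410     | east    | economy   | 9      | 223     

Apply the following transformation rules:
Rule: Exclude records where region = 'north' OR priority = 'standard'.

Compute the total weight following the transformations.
146

Step 1: Find records where region = 'north' OR priority = 'standard'
Step 2: 5 records match, summing to 88
Step 3: Original sum: 234
Step 4: Remaining sum = 234 - 88 = 146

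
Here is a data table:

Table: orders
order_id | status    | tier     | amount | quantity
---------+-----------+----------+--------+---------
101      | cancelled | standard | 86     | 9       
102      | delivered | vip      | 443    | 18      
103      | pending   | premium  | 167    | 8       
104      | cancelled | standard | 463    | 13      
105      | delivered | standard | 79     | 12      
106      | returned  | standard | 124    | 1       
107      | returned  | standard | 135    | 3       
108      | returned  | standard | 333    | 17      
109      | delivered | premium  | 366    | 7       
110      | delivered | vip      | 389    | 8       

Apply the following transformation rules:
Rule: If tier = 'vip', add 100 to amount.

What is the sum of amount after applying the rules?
2785

Step 1: Count records where tier = 'vip': 2
Step 2: Total bonus added: 2 × 100 = 200
Step 3: Original sum of amount: 2585
Step 4: Final sum = 2585 + 200 = 2785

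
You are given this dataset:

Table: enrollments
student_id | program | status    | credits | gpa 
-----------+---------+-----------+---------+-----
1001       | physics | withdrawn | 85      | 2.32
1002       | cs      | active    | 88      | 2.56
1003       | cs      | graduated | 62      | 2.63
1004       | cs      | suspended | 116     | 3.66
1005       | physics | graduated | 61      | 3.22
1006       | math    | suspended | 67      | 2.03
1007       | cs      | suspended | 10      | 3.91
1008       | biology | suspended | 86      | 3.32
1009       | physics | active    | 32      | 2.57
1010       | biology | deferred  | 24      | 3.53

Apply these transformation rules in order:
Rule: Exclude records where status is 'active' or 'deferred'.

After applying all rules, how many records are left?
7

Step 1: Count records to exclude
  - 2 (active) + 1 (deferred) = 3 records
Step 2: Total records: 10
Step 3: Remaining = 10 - 3 = 7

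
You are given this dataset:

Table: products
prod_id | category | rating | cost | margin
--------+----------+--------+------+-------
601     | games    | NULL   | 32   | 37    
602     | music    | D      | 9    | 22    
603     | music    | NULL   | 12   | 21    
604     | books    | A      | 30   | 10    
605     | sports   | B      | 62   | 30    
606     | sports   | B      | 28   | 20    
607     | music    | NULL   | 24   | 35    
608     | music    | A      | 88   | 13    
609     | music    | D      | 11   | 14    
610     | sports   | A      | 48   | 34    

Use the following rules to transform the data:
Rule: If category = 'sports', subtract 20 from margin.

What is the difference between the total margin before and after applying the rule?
60

Step 1: Original sum of margin = 236
Step 2: 3 records have category = 'sports'
Step 3: Each affected record changes by -20
Step 4: Total change = 3 × -20 = -60
Step 5: New sum = 236 + -60 = 176
Step 6: Difference = |176 - 236| = 60
        (Sum decreased by 60)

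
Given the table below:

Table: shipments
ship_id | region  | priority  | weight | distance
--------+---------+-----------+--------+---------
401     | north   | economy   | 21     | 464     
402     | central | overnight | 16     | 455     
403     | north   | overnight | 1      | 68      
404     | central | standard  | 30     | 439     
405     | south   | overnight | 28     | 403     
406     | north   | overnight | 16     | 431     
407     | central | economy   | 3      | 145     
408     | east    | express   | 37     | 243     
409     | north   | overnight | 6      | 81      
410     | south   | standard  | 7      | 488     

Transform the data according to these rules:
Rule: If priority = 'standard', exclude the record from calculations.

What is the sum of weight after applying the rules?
128

Step 1: Identify records where priority = 'standard'
Step 2: The excluded records sum to 37
Step 3: Original total weight = 165
Step 4: Remaining total = 165 - 37 = 128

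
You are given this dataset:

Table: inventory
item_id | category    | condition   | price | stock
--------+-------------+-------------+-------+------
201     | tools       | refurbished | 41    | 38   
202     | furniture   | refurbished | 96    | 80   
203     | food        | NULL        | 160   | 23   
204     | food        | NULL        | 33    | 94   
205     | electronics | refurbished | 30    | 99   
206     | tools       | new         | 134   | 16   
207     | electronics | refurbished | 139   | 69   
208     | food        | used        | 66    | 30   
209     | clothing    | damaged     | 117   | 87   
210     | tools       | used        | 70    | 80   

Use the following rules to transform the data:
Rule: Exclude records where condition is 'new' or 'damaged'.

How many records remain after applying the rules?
8

Step 1: Count records to exclude
  - 1 (new) + 1 (damaged) = 2 records
Step 2: Total records: 10
Step 3: Remaining = 10 - 2 = 8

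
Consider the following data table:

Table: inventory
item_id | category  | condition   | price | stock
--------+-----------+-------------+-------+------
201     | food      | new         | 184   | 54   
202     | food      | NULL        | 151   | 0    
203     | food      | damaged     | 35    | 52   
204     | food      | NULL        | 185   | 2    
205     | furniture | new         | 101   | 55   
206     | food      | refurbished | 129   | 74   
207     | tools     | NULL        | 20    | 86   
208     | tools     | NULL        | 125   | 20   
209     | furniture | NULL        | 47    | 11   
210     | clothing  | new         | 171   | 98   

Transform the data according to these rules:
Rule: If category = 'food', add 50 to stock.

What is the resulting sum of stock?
702

Step 1: Count records where category = 'food': 5
Step 2: Total bonus added: 5 × 50 = 250
Step 3: Original sum of stock: 452
Step 4: Final sum = 452 + 250 = 702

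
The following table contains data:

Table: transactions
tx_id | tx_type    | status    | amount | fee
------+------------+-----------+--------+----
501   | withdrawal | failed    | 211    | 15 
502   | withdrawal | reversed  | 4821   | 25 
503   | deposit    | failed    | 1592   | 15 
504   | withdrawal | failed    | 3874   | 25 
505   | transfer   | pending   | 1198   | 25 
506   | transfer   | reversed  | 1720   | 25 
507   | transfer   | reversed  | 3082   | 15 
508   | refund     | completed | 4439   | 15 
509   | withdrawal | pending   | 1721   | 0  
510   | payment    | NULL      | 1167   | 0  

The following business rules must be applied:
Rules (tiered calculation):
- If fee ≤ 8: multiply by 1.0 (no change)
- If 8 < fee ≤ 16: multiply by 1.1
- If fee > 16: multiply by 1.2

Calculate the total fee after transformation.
186.0

Step 1: Tier 1 (fee ≤ 8): 2 records, sum = 0 × 1.0 = 0.0
Step 2: Tier 2 (8 < fee ≤ 16): 4 records, sum = 60 × 1.1 = 66.0
Step 3: Tier 3 (fee > 16): 4 records, sum = 100 × 1.2 = 120.0
Step 4: Final sum = 0.0 + 66.0 + 120.0 = 186.0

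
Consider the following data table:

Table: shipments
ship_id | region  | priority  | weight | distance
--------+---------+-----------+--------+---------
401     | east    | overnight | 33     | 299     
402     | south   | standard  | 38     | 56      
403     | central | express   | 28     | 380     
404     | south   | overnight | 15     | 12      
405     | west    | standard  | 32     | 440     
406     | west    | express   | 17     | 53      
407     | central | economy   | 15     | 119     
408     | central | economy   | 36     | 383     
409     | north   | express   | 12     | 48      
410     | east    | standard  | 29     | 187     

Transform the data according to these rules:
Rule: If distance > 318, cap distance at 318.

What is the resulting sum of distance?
1728

Step 1: 3 records have distance > 318
Step 2: These records originally summed to 1203
Step 3: After capping: 3 × 318 = 954
Step 4: Unaffected records sum: 774
Step 5: Final sum = 954 + 774 = 1728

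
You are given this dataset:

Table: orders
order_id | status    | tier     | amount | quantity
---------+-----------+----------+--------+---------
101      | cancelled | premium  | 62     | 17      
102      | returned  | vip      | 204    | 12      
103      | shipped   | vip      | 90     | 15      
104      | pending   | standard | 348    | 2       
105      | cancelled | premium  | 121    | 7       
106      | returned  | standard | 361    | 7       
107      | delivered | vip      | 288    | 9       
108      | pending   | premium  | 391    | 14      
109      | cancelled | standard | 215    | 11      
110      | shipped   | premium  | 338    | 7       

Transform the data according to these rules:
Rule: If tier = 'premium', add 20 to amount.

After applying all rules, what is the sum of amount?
2498

Step 1: Count records where tier = 'premium': 4
Step 2: Total bonus added: 4 × 20 = 80
Step 3: Original sum of amount: 2418
Step 4: Final sum = 2418 + 80 = 2498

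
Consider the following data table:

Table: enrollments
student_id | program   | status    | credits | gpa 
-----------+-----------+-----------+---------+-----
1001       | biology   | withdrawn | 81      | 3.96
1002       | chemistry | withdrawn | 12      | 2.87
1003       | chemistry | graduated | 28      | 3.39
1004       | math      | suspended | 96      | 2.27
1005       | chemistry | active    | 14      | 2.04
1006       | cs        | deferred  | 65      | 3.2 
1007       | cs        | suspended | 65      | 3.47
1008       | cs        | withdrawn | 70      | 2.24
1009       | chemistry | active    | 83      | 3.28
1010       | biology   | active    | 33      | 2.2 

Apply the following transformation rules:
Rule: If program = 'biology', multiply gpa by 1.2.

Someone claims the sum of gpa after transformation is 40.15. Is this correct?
No, the correct result is 30.15.

Step 1: Calculate the correct sum after transformation
Step 2: Apply multiplier 1.2 to records where program = 'biology'
Step 3: Correct result = 30.15
Step 4: Claimed result = 40.15
Step 5: 30.15 ≠ 40.15
Conclusion: The claimed result is incorrect. The correct answer is 30.15.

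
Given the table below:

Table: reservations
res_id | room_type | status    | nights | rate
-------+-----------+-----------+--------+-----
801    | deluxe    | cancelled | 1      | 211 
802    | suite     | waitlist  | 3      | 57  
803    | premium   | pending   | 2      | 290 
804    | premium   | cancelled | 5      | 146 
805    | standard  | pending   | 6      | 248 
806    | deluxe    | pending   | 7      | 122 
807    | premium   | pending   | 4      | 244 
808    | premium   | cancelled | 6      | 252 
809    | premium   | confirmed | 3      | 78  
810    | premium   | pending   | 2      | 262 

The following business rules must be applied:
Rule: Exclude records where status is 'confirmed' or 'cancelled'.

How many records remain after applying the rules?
6

Step 1: Count records to exclude
  - 1 (confirmed) + 3 (cancelled) = 4 records
Step 2: Total records: 10
Step 3: Remaining = 10 - 4 = 6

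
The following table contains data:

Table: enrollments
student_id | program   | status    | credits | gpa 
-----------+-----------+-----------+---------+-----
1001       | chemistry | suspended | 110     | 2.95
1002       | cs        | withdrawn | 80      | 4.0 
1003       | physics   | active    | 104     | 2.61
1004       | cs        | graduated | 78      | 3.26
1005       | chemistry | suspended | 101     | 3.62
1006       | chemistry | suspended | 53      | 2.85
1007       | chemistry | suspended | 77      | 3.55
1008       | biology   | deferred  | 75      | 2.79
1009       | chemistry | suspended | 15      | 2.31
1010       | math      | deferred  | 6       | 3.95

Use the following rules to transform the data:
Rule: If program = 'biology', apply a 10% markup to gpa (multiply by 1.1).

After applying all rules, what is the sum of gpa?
32.17

Step 1: Records with program = 'biology' have total gpa = 2.79
Step 2: Apply multiplier: 2.79 × 1.1 = 3.07
Step 3: Other records total: 29.1
Step 4: Final sum = 3.07 + 29.1 = 32.17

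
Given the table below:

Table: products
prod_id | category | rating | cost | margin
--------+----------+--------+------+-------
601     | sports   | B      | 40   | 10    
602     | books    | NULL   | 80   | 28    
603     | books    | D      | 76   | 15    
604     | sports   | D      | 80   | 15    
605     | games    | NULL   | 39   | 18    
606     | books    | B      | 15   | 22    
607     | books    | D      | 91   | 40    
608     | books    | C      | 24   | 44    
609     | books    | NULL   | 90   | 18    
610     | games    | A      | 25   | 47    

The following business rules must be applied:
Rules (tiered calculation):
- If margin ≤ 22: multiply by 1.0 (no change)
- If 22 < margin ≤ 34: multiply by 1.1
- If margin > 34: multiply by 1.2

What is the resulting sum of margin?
286.0

Step 1: Tier 1 (margin ≤ 22): 6 records, sum = 98 × 1.0 = 98.0
Step 2: Tier 2 (22 < margin ≤ 34): 1 records, sum = 28 × 1.1 = 30.8
Step 3: Tier 3 (margin > 34): 3 records, sum = 131 × 1.2 = 157.2
Step 4: Final sum = 98.0 + 30.8 + 157.2 = 286.0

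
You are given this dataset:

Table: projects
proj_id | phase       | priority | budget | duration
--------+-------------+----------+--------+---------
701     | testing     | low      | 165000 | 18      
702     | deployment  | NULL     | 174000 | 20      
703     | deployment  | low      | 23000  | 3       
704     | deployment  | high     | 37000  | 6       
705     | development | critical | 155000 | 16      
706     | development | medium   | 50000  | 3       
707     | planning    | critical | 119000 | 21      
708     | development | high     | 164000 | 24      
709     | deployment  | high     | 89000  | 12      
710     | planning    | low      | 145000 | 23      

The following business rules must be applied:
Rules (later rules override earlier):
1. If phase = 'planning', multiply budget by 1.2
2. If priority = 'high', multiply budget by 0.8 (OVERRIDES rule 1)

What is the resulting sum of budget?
1115800.0

Step 1: Rule 2 takes priority for records with priority = 'high'
  - 3 records: 290000 × 0.8 = 232000.0
Step 2: Rule 1 applies to remaining records with phase = 'planning'
  - 2 records: 264000 × 1.2 = 316800.0
Step 3: Other records unchanged: 567000
Step 4: Final sum = 232000.0 + 316800.0 + 567000 = 1115800.0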